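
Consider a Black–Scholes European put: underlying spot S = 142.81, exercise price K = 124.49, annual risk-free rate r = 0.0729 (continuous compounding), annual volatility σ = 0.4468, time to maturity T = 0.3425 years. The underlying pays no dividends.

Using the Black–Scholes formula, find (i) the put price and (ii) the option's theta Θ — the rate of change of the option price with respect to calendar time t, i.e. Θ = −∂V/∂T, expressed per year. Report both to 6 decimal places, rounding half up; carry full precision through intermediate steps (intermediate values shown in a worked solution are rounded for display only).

σ√T = 0.4468·√0.3425 = 0.261483
d₁ = (ln(S/K) + (r+σ²/2)T) / (σ√T) = (ln(142.81/124.49) + (0.0729+0.4468²/2)·0.3425) / 0.261483 = (0.137290 + 0.059155) / 0.261483 = 0.751271
d₂ = d₁ − σ√T = 0.751271 − 0.261483 = 0.489788
e^{−rT} = e^{−0.0729·0.3425} = 0.975341
N(−d₁) = 0.226245,  N(−d₂) = 0.312142
Put price V = K·e^{−rT}·N(−d₂) − S·N(−d₁) = 37.900331 − 32.310015 = 5.590317
φ(d₁) = (1/√(2π))·e^{−d₁²/2} = 0.300850
Θ = −S·φ(d₁)·σ/(2√T) + r·K·e^{−rT}·N(−d₂) = −16.400681 + 2.762934 = -13.637747

price = 5.590317
Θ = -13.637747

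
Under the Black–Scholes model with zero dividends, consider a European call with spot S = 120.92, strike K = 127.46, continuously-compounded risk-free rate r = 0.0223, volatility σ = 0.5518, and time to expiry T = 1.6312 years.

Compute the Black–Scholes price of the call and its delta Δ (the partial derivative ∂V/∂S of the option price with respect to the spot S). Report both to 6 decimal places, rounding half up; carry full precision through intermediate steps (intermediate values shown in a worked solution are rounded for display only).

price = 32.595394
Δ = 0.629017

σ√T = 0.5518·√1.6312 = 0.704750
d₁ = (ln(S/K) + (r+σ²/2)T) / (σ√T) = (ln(120.92/127.46) + (0.0223+0.5518²/2)·1.6312) / 0.704750 = (-0.052673 + 0.284712) / 0.704750 = 0.329250
d₂ = d₁ − σ√T = 0.329250 − 0.704750 = -0.375501
e^{−rT} = e^{−0.0223·1.6312} = 0.964278
N(d₁) = 0.629017,  N(d₂) = 0.353644
Call price V = S·N(d₁) − K·e^{−rT}·N(d₂) = 76.060679 − 43.465285 = 32.595394
Δ = N(d₁) = 0.629017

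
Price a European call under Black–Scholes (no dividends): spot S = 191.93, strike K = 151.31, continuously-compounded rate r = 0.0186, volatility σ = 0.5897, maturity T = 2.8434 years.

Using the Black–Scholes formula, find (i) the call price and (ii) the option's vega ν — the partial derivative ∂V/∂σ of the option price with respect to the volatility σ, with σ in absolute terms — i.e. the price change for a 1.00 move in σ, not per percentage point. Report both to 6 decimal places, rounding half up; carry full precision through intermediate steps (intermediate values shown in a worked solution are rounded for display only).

price = 90.573004
ν = 94.539928

σ√T = 0.5897·√2.8434 = 0.994375
d₁ = (ln(S/K) + (r+σ²/2)T) / (σ√T) = (ln(191.93/151.31) + (0.0186+0.5897²/2)·2.8434) / 0.994375 = (0.237800 + 0.547278) / 0.994375 = 0.789519
d₂ = d₁ − σ√T = 0.789519 − 0.994375 = -0.204856
e^{−rT} = e^{−0.0186·2.8434} = 0.948487
N(d₁) = 0.785096,  N(d₂) = 0.418842
Call price V = S·N(d₁) − K·e^{−rT}·N(d₂) = 150.683409 − 60.110406 = 90.573004
φ(d₁) = (1/√(2π))·e^{−d₁²/2} = 0.292115
ν = S·φ(d₁)·√T = 94.539928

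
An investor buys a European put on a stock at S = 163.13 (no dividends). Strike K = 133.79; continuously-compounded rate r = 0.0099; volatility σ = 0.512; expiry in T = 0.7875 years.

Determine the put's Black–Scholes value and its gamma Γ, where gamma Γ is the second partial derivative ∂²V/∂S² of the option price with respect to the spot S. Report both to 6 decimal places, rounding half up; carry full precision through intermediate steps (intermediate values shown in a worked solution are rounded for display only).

price = 14.028596
Γ = 0.004269

σ√T = 0.512·√0.7875 = 0.454355
d₁ = (ln(S/K) + (r+σ²/2)T) / (σ√T) = (ln(163.13/133.79) + (0.0099+0.512²/2)·0.7875) / 0.454355 = (0.198276 + 0.111015) / 0.454355 = 0.680727
d₂ = d₁ − σ√T = 0.680727 − 0.454355 = 0.226372
e^{−rT} = e^{−0.0099·0.7875} = 0.992234
N(−d₁) = 0.248022,  N(−d₂) = 0.410456
Put price V = K·e^{−rT}·N(−d₂) − S·N(−d₁) = 54.488468 − 40.459871 = 14.028596
φ(d₁) = (1/√(2π))·e^{−d₁²/2} = 0.316436
Γ = φ(d₁) / (S·σ·√T) = 0.004269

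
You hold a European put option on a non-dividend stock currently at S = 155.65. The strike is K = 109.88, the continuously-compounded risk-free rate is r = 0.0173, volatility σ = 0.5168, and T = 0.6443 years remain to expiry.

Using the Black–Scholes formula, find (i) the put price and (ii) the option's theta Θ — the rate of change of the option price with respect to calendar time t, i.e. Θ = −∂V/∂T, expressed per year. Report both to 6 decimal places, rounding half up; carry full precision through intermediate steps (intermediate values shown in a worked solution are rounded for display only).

σ√T = 0.5168·√0.6443 = 0.414827
d₁ = (ln(S/K) + (r+σ²/2)T) / (σ√T) = (ln(155.65/109.88) + (0.0173+0.5168²/2)·0.6443) / 0.414827 = (0.348221 + 0.097187) / 0.414827 = 1.073721
d₂ = d₁ − σ√T = 1.073721 − 0.414827 = 0.658894
e^{−rT} = e^{−0.0173·0.6443} = 0.988916
N(−d₁) = 0.141474,  N(−d₂) = 0.254982
Put price V = K·e^{−rT}·N(−d₂) − S·N(−d₁) = 27.706842 − 22.020411 = 5.686431
φ(d₁) = (1/√(2π))·e^{−d₁²/2} = 0.224164
Θ = −S·φ(d₁)·σ/(2√T) + r·K·e^{−rT}·N(−d₂) = −11.232170 + 0.479328 = -10.752841

price = 5.686431
Θ = -10.752841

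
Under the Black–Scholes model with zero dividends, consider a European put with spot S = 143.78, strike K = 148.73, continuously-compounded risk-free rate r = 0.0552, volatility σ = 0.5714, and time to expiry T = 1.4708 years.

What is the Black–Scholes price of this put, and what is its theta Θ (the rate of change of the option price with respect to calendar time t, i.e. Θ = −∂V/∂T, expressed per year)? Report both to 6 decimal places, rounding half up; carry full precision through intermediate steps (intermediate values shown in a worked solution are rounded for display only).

price = 34.828164
Θ = -7.784617

σ√T = 0.5714·√1.4708 = 0.692974
d₁ = (ln(S/K) + (r+σ²/2)T) / (σ√T) = (ln(143.78/148.73) + (0.0552+0.5714²/2)·1.4708) / 0.692974 = (-0.033848 + 0.321295) / 0.692974 = 0.414801
d₂ = d₁ − σ√T = 0.414801 − 0.692974 = -0.278173
e^{−rT} = e^{−0.0552·1.4708} = 0.922020
N(−d₁) = 0.339144,  N(−d₂) = 0.609560
Put price V = K·e^{−rT}·N(−d₂) − S·N(−d₁) = 83.590247 − 48.762083 = 34.828164
φ(d₁) = (1/√(2π))·e^{−d₁²/2} = 0.366056
Θ = −S·φ(d₁)·σ/(2√T) + r·K·e^{−rT}·N(−d₂) = −12.398799 + 4.614182 = -7.784617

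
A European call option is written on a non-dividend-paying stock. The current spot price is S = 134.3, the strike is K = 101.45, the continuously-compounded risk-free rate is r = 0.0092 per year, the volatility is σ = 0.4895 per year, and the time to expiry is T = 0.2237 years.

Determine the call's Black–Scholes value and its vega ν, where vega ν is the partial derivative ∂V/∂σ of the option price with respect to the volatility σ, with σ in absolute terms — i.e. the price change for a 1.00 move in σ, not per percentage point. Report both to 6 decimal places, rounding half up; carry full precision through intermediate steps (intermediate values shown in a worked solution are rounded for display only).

price = 34.503966
ν = 10.377291

σ√T = 0.4895·√0.2237 = 0.231518
d₁ = (ln(S/K) + (r+σ²/2)T) / (σ√T) = (ln(134.3/101.45) + (0.0092+0.4895²/2)·0.2237) / 0.231518 = (0.280510 + 0.028858) / 0.231518 = 1.336258
d₂ = d₁ − σ√T = 1.336258 − 0.231518 = 1.104740
e^{−rT} = e^{−0.0092·0.2237} = 0.997944
N(d₁) = 0.909268,  N(d₂) = 0.865364
Call price V = S·N(d₁) − K·e^{−rT}·N(d₂) = 122.114632 − 87.610666 = 34.503966
φ(d₁) = (1/√(2π))·e^{−d₁²/2} = 0.163371
ν = S·φ(d₁)·√T = 10.377291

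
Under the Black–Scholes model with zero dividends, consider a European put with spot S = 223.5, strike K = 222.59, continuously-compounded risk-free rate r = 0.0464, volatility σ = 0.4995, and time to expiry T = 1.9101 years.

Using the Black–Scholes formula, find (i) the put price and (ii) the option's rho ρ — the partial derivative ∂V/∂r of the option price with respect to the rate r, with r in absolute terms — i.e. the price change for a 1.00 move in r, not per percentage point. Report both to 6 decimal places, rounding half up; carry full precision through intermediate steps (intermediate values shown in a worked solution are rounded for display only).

price = 48.284866
ρ = -227.048053

σ√T = 0.4995·√1.9101 = 0.690341
d₁ = (ln(S/K) + (r+σ²/2)T) / (σ√T) = (ln(223.5/222.59) + (0.0464+0.4995²/2)·1.9101) / 0.690341 = (0.004080 + 0.326914) / 0.690341 = 0.479464
d₂ = d₁ − σ√T = 0.479464 − 0.690341 = -0.210877
e^{−rT} = e^{−0.0464·1.9101} = 0.915185
N(−d₁) = 0.315804,  N(−d₂) = 0.583508
Put price V = K·e^{−rT}·N(−d₂) − S·N(−d₁) = 118.867103 − 70.582236 = 48.284866
ρ = −K·T·e^{−rT}·N(−d₂) = -227.048053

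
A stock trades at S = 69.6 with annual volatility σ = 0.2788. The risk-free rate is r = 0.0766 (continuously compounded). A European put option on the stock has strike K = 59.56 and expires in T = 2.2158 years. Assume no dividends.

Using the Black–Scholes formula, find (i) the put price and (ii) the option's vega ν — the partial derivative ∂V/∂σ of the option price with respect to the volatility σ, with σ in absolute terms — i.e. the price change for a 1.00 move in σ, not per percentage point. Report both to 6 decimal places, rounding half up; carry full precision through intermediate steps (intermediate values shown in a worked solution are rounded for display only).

price = 2.994915
ν = 25.273333

σ√T = 0.2788·√2.2158 = 0.415010
d₁ = (ln(S/K) + (r+σ²/2)T) / (σ√T) = (ln(69.6/59.56) + (0.0766+0.2788²/2)·2.2158) / 0.415010 = (0.155780 + 0.255847) / 0.415010 = 0.991850
d₂ = d₁ − σ√T = 0.991850 − 0.415010 = 0.576840
e^{−rT} = e^{−0.0766·2.2158} = 0.843892
N(−d₁) = 0.160635,  N(−d₂) = 0.282024
Put price V = K·e^{−rT}·N(−d₂) − S·N(−d₁) = 14.175140 − 11.180224 = 2.994915
φ(d₁) = (1/√(2π))·e^{−d₁²/2} = 0.243943
ν = S·φ(d₁)·√T = 25.273333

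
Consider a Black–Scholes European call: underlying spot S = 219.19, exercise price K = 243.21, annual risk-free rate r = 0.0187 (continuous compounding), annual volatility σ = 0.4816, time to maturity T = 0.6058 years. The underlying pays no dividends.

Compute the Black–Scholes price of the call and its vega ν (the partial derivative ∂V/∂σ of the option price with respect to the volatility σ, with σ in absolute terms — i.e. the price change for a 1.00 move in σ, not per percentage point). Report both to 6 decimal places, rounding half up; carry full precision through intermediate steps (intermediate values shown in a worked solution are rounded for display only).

price = 24.554378
ν = 67.939093

σ√T = 0.4816·√0.6058 = 0.374844
d₁ = (ln(S/K) + (r+σ²/2)T) / (σ√T) = (ln(219.19/243.21) + (0.0187+0.4816²/2)·0.6058) / 0.374844 = (-0.103986 + 0.081583) / 0.374844 = -0.059768
d₂ = d₁ − σ√T = -0.059768 − 0.374844 = -0.434612
e^{−rT} = e^{−0.0187·0.6058} = 0.988735
N(d₁) = 0.476170,  N(d₂) = 0.331922
Call price V = S·N(d₁) − K·e^{−rT}·N(d₂) = 104.371752 − 79.817374 = 24.554378
φ(d₁) = (1/√(2π))·e^{−d₁²/2} = 0.398230
ν = S·φ(d₁)·√T = 67.939093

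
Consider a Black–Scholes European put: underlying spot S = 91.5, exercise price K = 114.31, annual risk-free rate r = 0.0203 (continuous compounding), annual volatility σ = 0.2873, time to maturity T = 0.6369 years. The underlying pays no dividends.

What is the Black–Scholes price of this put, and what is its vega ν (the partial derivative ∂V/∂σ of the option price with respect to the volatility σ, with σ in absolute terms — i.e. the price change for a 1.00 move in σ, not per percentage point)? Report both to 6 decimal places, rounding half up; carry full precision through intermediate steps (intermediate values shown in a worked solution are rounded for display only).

price = 23.611289
ν = 21.158830

σ√T = 0.2873·√0.6369 = 0.229283
d₁ = (ln(S/K) + (r+σ²/2)T) / (σ√T) = (ln(91.5/114.31) + (0.0203+0.2873²/2)·0.6369) / 0.229283 = (-0.222575 + 0.039214) / 0.229283 = -0.799715
d₂ = d₁ − σ√T = -0.799715 − 0.229283 = -1.028997
e^{−rT} = e^{−0.0203·0.6369} = 0.987154
N(−d₁) = 0.788062,  N(−d₂) = 0.848260
Put price V = K·e^{−rT}·N(−d₂) − S·N(−d₁) = 95.718958 − 72.107669 = 23.611289
φ(d₁) = (1/√(2π))·e^{−d₁²/2} = 0.289758
ν = S·φ(d₁)·√T = 21.158830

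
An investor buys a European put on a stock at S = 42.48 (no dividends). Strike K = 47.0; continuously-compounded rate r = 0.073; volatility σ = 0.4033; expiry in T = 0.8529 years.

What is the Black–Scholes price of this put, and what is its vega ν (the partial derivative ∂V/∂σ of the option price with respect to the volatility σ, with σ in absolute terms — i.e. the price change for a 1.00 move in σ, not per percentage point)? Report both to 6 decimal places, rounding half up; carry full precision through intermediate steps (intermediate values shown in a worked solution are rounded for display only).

σ√T = 0.4033·√0.8529 = 0.372458
d₁ = (ln(S/K) + (r+σ²/2)T) / (σ√T) = (ln(42.48/47.0) + (0.073+0.4033²/2)·0.8529) / 0.372458 = (-0.101114 + 0.131624) / 0.372458 = 0.081915
d₂ = d₁ − σ√T = 0.081915 − 0.372458 = -0.290543
e^{−rT} = e^{−0.073·0.8529} = 0.939637
N(−d₁) = 0.467357,  N(−d₂) = 0.614300
Put price V = K·e^{−rT}·N(−d₂) − S·N(−d₁) = 27.129270 − 19.853330 = 7.275941
φ(d₁) = (1/√(2π))·e^{−d₁²/2} = 0.397606
ν = S·φ(d₁)·√T = 15.598633

price = 7.275941
ν = 15.598633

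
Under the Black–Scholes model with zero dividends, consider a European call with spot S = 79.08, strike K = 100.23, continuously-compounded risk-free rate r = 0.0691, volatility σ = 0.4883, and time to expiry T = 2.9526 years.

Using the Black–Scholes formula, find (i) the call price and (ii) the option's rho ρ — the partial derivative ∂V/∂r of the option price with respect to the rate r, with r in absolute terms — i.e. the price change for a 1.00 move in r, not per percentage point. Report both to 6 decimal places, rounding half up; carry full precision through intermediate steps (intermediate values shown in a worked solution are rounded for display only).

price = 24.838600
ρ = 77.989242

σ√T = 0.4883·√2.9526 = 0.839052
d₁ = (ln(S/K) + (r+σ²/2)T) / (σ√T) = (ln(79.08/100.23) + (0.0691+0.4883²/2)·2.9526) / 0.839052 = (-0.237008 + 0.556029) / 0.839052 = 0.380216
d₂ = d₁ − σ√T = 0.380216 − 0.839052 = -0.458836
e^{−rT} = e^{−0.0691·2.9526} = 0.815442
N(d₁) = 0.648108,  N(d₂) = 0.323176
Call price V = S·N(d₁) − K·e^{−rT}·N(d₂) = 51.252351 − 26.413751 = 24.838600
ρ = K·T·e^{−rT}·N(d₂) = 77.989242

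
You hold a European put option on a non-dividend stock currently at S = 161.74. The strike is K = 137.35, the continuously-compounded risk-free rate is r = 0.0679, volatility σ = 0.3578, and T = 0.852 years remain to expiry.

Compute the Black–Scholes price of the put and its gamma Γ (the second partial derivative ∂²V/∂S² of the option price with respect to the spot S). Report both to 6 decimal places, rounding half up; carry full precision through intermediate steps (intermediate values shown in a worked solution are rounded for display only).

σ√T = 0.3578·√0.852 = 0.330263
d₁ = (ln(S/K) + (r+σ²/2)T) / (σ√T) = (ln(161.74/137.35) + (0.0679+0.3578²/2)·0.852) / 0.330263 = (0.163458 + 0.112388) / 0.330263 = 0.835229
d₂ = d₁ − σ√T = 0.835229 − 0.330263 = 0.504966
e^{−rT} = e^{−0.0679·0.852} = 0.943791
N(−d₁) = 0.201794,  N(−d₂) = 0.306791
Put price V = K·e^{−rT}·N(−d₂) − S·N(−d₁) = 39.769266 − 32.638225 = 7.131042
φ(d₁) = (1/√(2π))·e^{−d₁²/2} = 0.281466
Γ = φ(d₁) / (S·σ·√T) = 0.005269

price = 7.131042
Γ = 0.005269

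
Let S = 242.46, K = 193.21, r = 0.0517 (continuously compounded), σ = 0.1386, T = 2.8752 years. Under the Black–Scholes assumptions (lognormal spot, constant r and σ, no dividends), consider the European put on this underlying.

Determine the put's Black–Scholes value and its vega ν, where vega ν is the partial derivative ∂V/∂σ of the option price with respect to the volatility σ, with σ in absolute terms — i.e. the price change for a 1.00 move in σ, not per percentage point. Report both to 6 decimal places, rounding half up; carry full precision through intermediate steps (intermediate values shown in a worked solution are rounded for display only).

price = 1.095478
ν = 37.613746

σ√T = 0.1386·√2.8752 = 0.235016
d₁ = (ln(S/K) + (r+σ²/2)T) / (σ√T) = (ln(242.46/193.21) + (0.0517+0.1386²/2)·2.8752) / 0.235016 = (0.227059 + 0.176264) / 0.235016 = 1.716153
d₂ = d₁ − σ√T = 1.716153 − 0.235016 = 1.481137
e^{−rT} = e^{−0.0517·2.8752} = 0.861873
N(−d₁) = 0.043067,  N(−d₂) = 0.069285
Put price V = K·e^{−rT}·N(−d₂) − S·N(−d₁) = 11.537519 − 10.442040 = 1.095478
φ(d₁) = (1/√(2π))·e^{−d₁²/2} = 0.091490
ν = S·φ(d₁)·√T = 37.613746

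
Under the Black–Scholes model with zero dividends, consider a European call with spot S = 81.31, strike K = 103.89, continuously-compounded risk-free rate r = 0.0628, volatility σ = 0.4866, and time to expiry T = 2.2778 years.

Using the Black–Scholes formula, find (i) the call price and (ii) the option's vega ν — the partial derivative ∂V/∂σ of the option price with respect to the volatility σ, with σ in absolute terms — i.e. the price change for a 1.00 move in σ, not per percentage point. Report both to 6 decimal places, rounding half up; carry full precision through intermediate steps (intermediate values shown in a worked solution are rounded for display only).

price = 20.408065
ν = 47.697491

σ√T = 0.4866·√2.2778 = 0.734395
d₁ = (ln(S/K) + (r+σ²/2)T) / (σ√T) = (ln(81.31/103.89) + (0.0628+0.4866²/2)·2.2778) / 0.734395 = (-0.245064 + 0.412714) / 0.734395 = 0.228284
d₂ = d₁ − σ√T = 0.228284 − 0.734395 = -0.506112
e^{−rT} = e^{−0.0628·2.2778} = 0.866714
N(d₁) = 0.590287,  N(d₂) = 0.306389
Call price V = S·N(d₁) − K·e^{−rT}·N(d₂) = 47.996247 − 27.588182 = 20.408065
φ(d₁) = (1/√(2π))·e^{−d₁²/2} = 0.388681
ν = S·φ(d₁)·√T = 47.697491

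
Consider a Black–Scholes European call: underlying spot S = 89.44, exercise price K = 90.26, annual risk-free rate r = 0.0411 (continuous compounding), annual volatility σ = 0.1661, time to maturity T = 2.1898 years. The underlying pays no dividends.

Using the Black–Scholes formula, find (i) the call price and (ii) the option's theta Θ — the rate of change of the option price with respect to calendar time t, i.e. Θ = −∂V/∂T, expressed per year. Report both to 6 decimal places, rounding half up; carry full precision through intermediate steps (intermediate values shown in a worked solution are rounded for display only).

σ√T = 0.1661·√2.1898 = 0.245794
d₁ = (ln(S/K) + (r+σ²/2)T) / (σ√T) = (ln(89.44/90.26) + (0.0411+0.1661²/2)·2.1898) / 0.245794 = (-0.009126 + 0.120208) / 0.245794 = 0.451930
d₂ = d₁ − σ√T = 0.451930 − 0.245794 = 0.206136
e^{−rT} = e^{−0.0411·2.1898} = 0.913930
N(d₁) = 0.674340,  N(d₂) = 0.581658
Call price V = S·N(d₁) − K·e^{−rT}·N(d₂) = 60.312995 − 47.981722 = 12.331272
φ(d₁) = (1/√(2π))·e^{−d₁²/2} = 0.360213
Θ = −S·φ(d₁)·σ/(2√T) − r·K·e^{−rT}·N(d₂) = −1.808127 − 1.972049 = -3.780176

price = 12.331272
Θ = -3.780176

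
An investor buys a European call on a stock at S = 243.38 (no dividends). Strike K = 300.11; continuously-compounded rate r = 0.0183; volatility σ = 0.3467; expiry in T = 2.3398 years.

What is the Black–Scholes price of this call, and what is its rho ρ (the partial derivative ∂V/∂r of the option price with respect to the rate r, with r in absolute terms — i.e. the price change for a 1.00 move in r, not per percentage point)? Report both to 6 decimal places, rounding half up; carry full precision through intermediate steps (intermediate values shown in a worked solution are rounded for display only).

price = 36.085007
ρ = 189.129295

σ√T = 0.3467·√2.3398 = 0.530326
d₁ = (ln(S/K) + (r+σ²/2)T) / (σ√T) = (ln(243.38/300.11) + (0.0183+0.3467²/2)·2.3398) / 0.530326 = (-0.209525 + 0.183441) / 0.530326 = -0.049184
d₂ = d₁ − σ√T = -0.049184 − 0.530326 = -0.579511
e^{−rT} = e^{−0.0183·2.3398} = 0.958085
N(d₁) = 0.480386,  N(d₂) = 0.281122
Call price V = S·N(d₁) − K·e^{−rT}·N(d₂) = 116.916401 − 80.831394 = 36.085007
ρ = K·T·e^{−rT}·N(d₂) = 189.129295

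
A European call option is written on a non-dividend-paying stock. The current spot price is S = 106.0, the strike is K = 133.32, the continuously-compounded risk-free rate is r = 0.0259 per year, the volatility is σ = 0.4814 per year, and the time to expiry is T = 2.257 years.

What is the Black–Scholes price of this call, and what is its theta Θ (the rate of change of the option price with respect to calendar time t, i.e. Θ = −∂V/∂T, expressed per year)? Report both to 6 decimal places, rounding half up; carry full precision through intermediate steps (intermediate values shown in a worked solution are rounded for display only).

price = 23.710393
Θ = -7.617781

σ√T = 0.4814·√2.257 = 0.723222
d₁ = (ln(S/K) + (r+σ²/2)T) / (σ√T) = (ln(106.0/133.32) + (0.0259+0.4814²/2)·2.257) / 0.723222 = (-0.229313 + 0.319982) / 0.723222 = 0.125367
d₂ = d₁ − σ√T = 0.125367 − 0.723222 = -0.597855
e^{−rT} = e^{−0.0259·2.257} = 0.943219
N(d₁) = 0.549884,  N(d₂) = 0.274968
Call price V = S·N(d₁) − K·e^{−rT}·N(d₂) = 58.287664 − 34.577271 = 23.710393
φ(d₁) = (1/√(2π))·e^{−d₁²/2} = 0.395819
Θ = −S·φ(d₁)·σ/(2√T) − r·K·e^{−rT}·N(d₂) = −6.722230 − 0.895551 = -7.617781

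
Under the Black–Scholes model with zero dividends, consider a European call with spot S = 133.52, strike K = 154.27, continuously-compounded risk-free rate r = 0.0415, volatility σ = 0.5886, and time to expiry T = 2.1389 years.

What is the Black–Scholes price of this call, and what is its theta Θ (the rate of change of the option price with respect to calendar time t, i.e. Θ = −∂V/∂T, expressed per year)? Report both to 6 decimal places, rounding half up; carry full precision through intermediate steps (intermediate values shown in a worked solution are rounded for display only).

σ√T = 0.5886·√2.1389 = 0.860826
d₁ = (ln(S/K) + (r+σ²/2)T) / (σ√T) = (ln(133.52/154.27) + (0.0415+0.5886²/2)·2.1389) / 0.860826 = (-0.144453 + 0.459275) / 0.860826 = 0.365721
d₂ = d₁ − σ√T = 0.365721 − 0.860826 = -0.495105
e^{−rT} = e^{−0.0415·2.1389} = 0.915061
N(d₁) = 0.642713,  N(d₂) = 0.310263
Call price V = S·N(d₁) − K·e^{−rT}·N(d₂) = 85.815088 − 43.798726 = 42.016362
φ(d₁) = (1/√(2π))·e^{−d₁²/2} = 0.373135
Θ = −S·φ(d₁)·σ/(2√T) − r·K·e^{−rT}·N(d₂) = −10.025535 − 1.817647 = -11.843182

price = 42.016362
Θ = -11.843182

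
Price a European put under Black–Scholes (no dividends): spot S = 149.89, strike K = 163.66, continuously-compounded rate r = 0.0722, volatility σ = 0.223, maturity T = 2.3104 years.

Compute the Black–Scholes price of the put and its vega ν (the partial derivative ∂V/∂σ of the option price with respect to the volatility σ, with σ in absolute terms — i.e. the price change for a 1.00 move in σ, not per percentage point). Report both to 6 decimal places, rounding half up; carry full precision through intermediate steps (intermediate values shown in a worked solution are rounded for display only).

price = 14.237875
ν = 83.826162

σ√T = 0.223·√2.3104 = 0.338960
d₁ = (ln(S/K) + (r+σ²/2)T) / (σ√T) = (ln(149.89/163.66) + (0.0722+0.223²/2)·2.3104) / 0.338960 = (-0.087889 + 0.224258) / 0.338960 = 0.402314
d₂ = d₁ − σ√T = 0.402314 − 0.338960 = 0.063354
e^{−rT} = e^{−0.0722·2.3104} = 0.846360
N(−d₁) = 0.343726,  N(−d₂) = 0.474742
Put price V = K·e^{−rT}·N(−d₂) − S·N(−d₁) = 65.759027 − 51.521153 = 14.237875
φ(d₁) = (1/√(2π))·e^{−d₁²/2} = 0.367928
ν = S·φ(d₁)·√T = 83.826162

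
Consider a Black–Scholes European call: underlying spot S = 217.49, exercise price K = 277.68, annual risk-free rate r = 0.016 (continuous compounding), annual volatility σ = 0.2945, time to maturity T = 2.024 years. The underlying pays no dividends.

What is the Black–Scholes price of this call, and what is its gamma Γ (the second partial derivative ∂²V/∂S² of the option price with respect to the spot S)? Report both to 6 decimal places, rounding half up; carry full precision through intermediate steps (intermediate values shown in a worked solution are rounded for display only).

σ√T = 0.2945·√2.024 = 0.418977
d₁ = (ln(S/K) + (r+σ²/2)T) / (σ√T) = (ln(217.49/277.68) + (0.016+0.2945²/2)·2.024) / 0.418977 = (-0.244316 + 0.120155) / 0.418977 = -0.296344
d₂ = d₁ − σ√T = -0.296344 − 0.418977 = -0.715322
e^{−rT} = e^{−0.016·2.024} = 0.968135
N(d₁) = 0.383484,  N(d₂) = 0.237205
Call price V = S·N(d₁) − K·e^{−rT}·N(d₂) = 83.403857 − 63.768268 = 19.635589
φ(d₁) = (1/√(2π))·e^{−d₁²/2} = 0.381804
Γ = φ(d₁) / (S·σ·√T) = 0.004190

price = 19.635589
Γ = 0.004190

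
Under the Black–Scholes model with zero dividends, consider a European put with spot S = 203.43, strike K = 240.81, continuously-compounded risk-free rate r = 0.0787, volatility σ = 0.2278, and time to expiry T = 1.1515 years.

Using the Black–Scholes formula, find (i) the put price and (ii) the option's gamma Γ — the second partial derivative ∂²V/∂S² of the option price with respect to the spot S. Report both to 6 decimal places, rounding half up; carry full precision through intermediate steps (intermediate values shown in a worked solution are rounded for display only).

σ√T = 0.2278·√1.1515 = 0.244448
d₁ = (ln(S/K) + (r+σ²/2)T) / (σ√T) = (ln(203.43/240.81) + (0.0787+0.2278²/2)·1.1515) / 0.244448 = (-0.168686 + 0.120500) / 0.244448 = -0.197122
d₂ = d₁ − σ√T = -0.197122 − 0.244448 = -0.441569
e^{−rT} = e^{−0.0787·1.1515} = 0.913362
N(−d₁) = 0.578134,  N(−d₂) = 0.670600
Put price V = K·e^{−rT}·N(−d₂) − S·N(−d₁) = 147.496148 − 117.609771 = 29.886377
φ(d₁) = (1/√(2π))·e^{−d₁²/2} = 0.391266
Γ = φ(d₁) / (S·σ·√T) = 0.007868

price = 29.886377
Γ = 0.007868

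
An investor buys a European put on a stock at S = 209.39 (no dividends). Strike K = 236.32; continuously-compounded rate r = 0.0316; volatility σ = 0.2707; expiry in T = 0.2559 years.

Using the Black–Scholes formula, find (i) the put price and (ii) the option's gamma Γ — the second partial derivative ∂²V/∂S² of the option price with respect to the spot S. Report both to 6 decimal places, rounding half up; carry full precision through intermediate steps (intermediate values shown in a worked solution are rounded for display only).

price = 28.514069
Γ = 0.010455

σ√T = 0.2707·√0.2559 = 0.136938
d₁ = (ln(S/K) + (r+σ²/2)T) / (σ√T) = (ln(209.39/236.32) + (0.0316+0.2707²/2)·0.2559) / 0.136938 = (-0.120988 + 0.017462) / 0.136938 = -0.756006
d₂ = d₁ − σ√T = -0.756006 − 0.136938 = -0.892944
e^{−rT} = e^{−0.0316·0.2559} = 0.991946
N(−d₁) = 0.775177,  N(−d₂) = 0.814056
Put price V = K·e^{−rT}·N(−d₂) − S·N(−d₁) = 190.828442 − 162.314374 = 28.514069
φ(d₁) = (1/√(2π))·e^{−d₁²/2} = 0.299779
Γ = φ(d₁) / (S·σ·√T) = 0.010455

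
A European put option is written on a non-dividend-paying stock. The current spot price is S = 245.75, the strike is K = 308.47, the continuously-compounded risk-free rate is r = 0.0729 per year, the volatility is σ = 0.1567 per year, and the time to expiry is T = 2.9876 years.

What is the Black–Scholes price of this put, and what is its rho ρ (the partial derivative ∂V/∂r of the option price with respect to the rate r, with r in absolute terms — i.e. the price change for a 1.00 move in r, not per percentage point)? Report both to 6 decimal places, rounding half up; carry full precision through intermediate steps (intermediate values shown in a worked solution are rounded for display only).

σ√T = 0.1567·√2.9876 = 0.270851
d₁ = (ln(S/K) + (r+σ²/2)T) / (σ√T) = (ln(245.75/308.47) + (0.0729+0.1567²/2)·2.9876) / 0.270851 = (-0.227310 + 0.254476) / 0.270851 = 0.100300
d₂ = d₁ − σ√T = 0.100300 − 0.270851 = -0.170551
e^{−rT} = e^{−0.0729·2.9876} = 0.804289
N(−d₁) = 0.460053,  N(−d₂) = 0.567712
Put price V = K·e^{−rT}·N(−d₂) − S·N(−d₁) = 140.848776 − 113.058059 = 27.790717
ρ = −K·T·e^{−rT}·N(−d₂) = -420.799803

price = 27.790717
ρ = -420.799803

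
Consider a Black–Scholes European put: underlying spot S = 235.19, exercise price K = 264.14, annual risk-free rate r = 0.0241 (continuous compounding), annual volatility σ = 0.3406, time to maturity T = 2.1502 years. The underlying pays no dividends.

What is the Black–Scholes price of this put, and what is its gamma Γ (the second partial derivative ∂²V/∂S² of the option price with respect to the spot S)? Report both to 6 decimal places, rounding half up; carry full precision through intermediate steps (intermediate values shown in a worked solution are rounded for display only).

price = 56.111112
Γ = 0.003372

σ√T = 0.3406·√2.1502 = 0.499441
d₁ = (ln(S/K) + (r+σ²/2)T) / (σ√T) = (ln(235.19/264.14) + (0.0241+0.3406²/2)·2.1502) / 0.499441 = (-0.116086 + 0.176540) / 0.499441 = 0.121045
d₂ = d₁ − σ√T = 0.121045 − 0.499441 = -0.378396
e^{−rT} = e^{−0.0241·2.1502} = 0.949500
N(−d₁) = 0.451828,  N(−d₂) = 0.647432
Put price V = K·e^{−rT}·N(−d₂) − S·N(−d₁) = 162.376464 − 106.265352 = 56.111112
φ(d₁) = (1/√(2π))·e^{−d₁²/2} = 0.396030
Γ = φ(d₁) / (S·σ·√T) = 0.003372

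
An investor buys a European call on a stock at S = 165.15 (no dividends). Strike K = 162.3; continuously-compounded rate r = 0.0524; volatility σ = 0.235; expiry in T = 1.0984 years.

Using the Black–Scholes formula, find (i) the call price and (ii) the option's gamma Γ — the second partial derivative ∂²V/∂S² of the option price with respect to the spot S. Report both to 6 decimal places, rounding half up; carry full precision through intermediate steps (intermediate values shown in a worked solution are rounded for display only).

price = 22.278450
Γ = 0.008951

σ√T = 0.235·√1.0984 = 0.246291
d₁ = (ln(S/K) + (r+σ²/2)T) / (σ√T) = (ln(165.15/162.3) + (0.0524+0.235²/2)·1.0984) / 0.246291 = (0.017408 + 0.087886) / 0.246291 = 0.427517
d₂ = d₁ − σ√T = 0.427517 − 0.246291 = 0.181226
e^{−rT} = e^{−0.0524·1.0984} = 0.944069
N(d₁) = 0.665498,  N(d₂) = 0.571905
Call price V = S·N(d₁) − K·e^{−rT}·N(d₂) = 109.907074 − 87.628624 = 22.278450
φ(d₁) = (1/√(2π))·e^{−d₁²/2} = 0.364101
Γ = φ(d₁) / (S·σ·√T) = 0.008951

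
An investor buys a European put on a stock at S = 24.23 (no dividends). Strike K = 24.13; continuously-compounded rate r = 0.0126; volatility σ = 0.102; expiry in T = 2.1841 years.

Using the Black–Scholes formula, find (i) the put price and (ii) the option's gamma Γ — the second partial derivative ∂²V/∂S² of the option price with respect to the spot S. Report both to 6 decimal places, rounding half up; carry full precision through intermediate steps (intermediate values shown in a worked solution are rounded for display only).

price = 1.086998
Γ = 0.104867

σ√T = 0.102·√2.1841 = 0.150743
d₁ = (ln(S/K) + (r+σ²/2)T) / (σ√T) = (ln(24.23/24.13) + (0.0126+0.102²/2)·2.1841) / 0.150743 = (0.004136 + 0.038881) / 0.150743 = 0.285367
d₂ = d₁ − σ√T = 0.285367 − 0.150743 = 0.134624
e^{−rT} = e^{−0.0126·2.1841} = 0.972856
N(−d₁) = 0.387682,  N(−d₂) = 0.446454
Put price V = K·e^{−rT}·N(−d₂) − S·N(−d₁) = 10.480521 − 9.393523 = 1.086998
φ(d₁) = (1/√(2π))·e^{−d₁²/2} = 0.383025
Γ = φ(d₁) / (S·σ·√T) = 0.104867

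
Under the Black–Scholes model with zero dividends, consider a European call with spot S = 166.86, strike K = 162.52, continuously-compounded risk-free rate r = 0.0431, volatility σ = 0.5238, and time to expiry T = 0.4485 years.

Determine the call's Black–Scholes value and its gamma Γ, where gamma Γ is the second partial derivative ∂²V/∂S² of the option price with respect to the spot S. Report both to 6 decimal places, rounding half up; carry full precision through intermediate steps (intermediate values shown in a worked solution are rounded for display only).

price = 26.629321
Γ = 0.006505

σ√T = 0.5238·√0.4485 = 0.350790
d₁ = (ln(S/K) + (r+σ²/2)T) / (σ√T) = (ln(166.86/162.52) + (0.0431+0.5238²/2)·0.4485) / 0.350790 = (0.026354 + 0.080857) / 0.350790 = 0.305628
d₂ = d₁ − σ√T = 0.305628 − 0.350790 = -0.045162
e^{−rT} = e^{−0.0431·0.4485} = 0.980855
N(d₁) = 0.620056,  N(d₂) = 0.481989
Call price V = S·N(d₁) − K·e^{−rT}·N(d₂) = 103.462546 − 76.833225 = 26.629321
φ(d₁) = (1/√(2π))·e^{−d₁²/2} = 0.380738
Γ = φ(d₁) / (S·σ·√T) = 0.006505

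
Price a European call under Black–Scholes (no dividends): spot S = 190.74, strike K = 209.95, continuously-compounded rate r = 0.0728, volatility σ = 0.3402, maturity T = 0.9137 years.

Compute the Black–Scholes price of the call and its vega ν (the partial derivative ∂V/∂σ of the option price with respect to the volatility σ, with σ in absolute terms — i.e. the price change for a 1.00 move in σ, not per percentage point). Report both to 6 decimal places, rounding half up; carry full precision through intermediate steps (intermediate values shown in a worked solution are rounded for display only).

σ√T = 0.3402·√0.9137 = 0.325189
d₁ = (ln(S/K) + (r+σ²/2)T) / (σ√T) = (ln(190.74/209.95) + (0.0728+0.3402²/2)·0.9137) / 0.325189 = (-0.095958 + 0.119391) / 0.325189 = 0.072060
d₂ = d₁ − σ√T = 0.072060 − 0.325189 = -0.253129
e^{−rT} = e^{−0.0728·0.9137} = 0.935647
N(d₁) = 0.528723,  N(d₂) = 0.400084
Call price V = S·N(d₁) − K·e^{−rT}·N(d₂) = 100.848627 − 78.592162 = 22.256465
φ(d₁) = (1/√(2π))·e^{−d₁²/2} = 0.397908
ν = S·φ(d₁)·√T = 72.548106

price = 22.256465
ν = 72.548106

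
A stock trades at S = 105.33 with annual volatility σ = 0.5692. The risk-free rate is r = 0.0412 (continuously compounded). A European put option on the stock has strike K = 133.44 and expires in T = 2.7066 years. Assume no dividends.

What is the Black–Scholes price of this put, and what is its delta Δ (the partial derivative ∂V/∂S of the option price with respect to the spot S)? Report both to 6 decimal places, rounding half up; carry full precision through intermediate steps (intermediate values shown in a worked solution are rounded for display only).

price = 47.834758
Δ = -0.368931

σ√T = 0.5692·√2.7066 = 0.936433
d₁ = (ln(S/K) + (r+σ²/2)T) / (σ√T) = (ln(105.33/133.44) + (0.0412+0.5692²/2)·2.7066) / 0.936433 = (-0.236554 + 0.549966) / 0.936433 = 0.334687
d₂ = d₁ − σ√T = 0.334687 − 0.936433 = -0.601747
e^{−rT} = e^{−0.0412·2.7066} = 0.894481
N(−d₁) = 0.368931,  N(−d₂) = 0.726329
Put price V = K·e^{−rT}·N(−d₂) − S·N(−d₁) = 86.694219 − 38.859462 = 47.834758
Δ = −N(−d₁) = -0.368931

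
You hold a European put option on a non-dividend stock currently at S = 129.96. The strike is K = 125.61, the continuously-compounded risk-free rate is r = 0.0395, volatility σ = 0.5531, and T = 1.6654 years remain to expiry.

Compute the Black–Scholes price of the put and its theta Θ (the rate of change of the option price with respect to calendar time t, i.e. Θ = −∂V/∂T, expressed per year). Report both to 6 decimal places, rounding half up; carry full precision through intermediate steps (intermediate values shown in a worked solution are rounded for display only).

price = 28.663802
Θ = -7.098944

σ√T = 0.5531·√1.6654 = 0.713778
d₁ = (ln(S/K) + (r+σ²/2)T) / (σ√T) = (ln(129.96/125.61) + (0.0395+0.5531²/2)·1.6654) / 0.713778 = (0.034045 + 0.320523) / 0.713778 = 0.496748
d₂ = d₁ − σ√T = 0.496748 − 0.713778 = -0.217030
e^{−rT} = e^{−0.0395·1.6654} = 0.936334
N(−d₁) = 0.309683,  N(−d₂) = 0.585907
Put price V = K·e^{−rT}·N(−d₂) − S·N(−d₁) = 68.910269 − 40.246466 = 28.663802
φ(d₁) = (1/√(2π))·e^{−d₁²/2} = 0.352636
Θ = −S·φ(d₁)·σ/(2√T) + r·K·e^{−rT}·N(−d₂) = −9.820900 + 2.721956 = -7.098944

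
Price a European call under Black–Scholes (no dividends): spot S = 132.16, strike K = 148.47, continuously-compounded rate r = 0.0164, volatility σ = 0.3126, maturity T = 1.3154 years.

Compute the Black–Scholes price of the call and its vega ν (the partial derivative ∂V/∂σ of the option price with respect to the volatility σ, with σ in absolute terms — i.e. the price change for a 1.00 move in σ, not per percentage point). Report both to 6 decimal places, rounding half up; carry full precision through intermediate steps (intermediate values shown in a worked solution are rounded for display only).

price = 13.844202
ν = 60.251058

σ√T = 0.3126·√1.3154 = 0.358524
d₁ = (ln(S/K) + (r+σ²/2)T) / (σ√T) = (ln(132.16/148.47) + (0.0164+0.3126²/2)·1.3154) / 0.358524 = (-0.116370 + 0.085842) / 0.358524 = -0.085148
d₂ = d₁ − σ√T = -0.085148 − 0.358524 = -0.443671
e^{−rT} = e^{−0.0164·1.3154} = 0.978658
N(d₁) = 0.466072,  N(d₂) = 0.328640
Call price V = S·N(d₁) − K·e^{−rT}·N(d₂) = 61.596081 − 47.751879 = 13.844202
φ(d₁) = (1/√(2π))·e^{−d₁²/2} = 0.397499
ν = S·φ(d₁)·√T = 60.251058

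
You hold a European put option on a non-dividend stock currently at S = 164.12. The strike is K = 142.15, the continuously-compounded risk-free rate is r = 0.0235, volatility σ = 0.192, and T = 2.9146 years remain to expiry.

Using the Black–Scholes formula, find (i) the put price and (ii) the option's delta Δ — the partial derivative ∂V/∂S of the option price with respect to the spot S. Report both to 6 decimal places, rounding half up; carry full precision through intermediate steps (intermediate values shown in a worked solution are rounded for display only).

σ√T = 0.192·√2.9146 = 0.327786
d₁ = (ln(S/K) + (r+σ²/2)T) / (σ√T) = (ln(164.12/142.15) + (0.0235+0.192²/2)·2.9146) / 0.327786 = (0.143715 + 0.122215) / 0.327786 = 0.811291
d₂ = d₁ − σ√T = 0.811291 − 0.327786 = 0.483505
e^{−rT} = e^{−0.0235·2.9146} = 0.933800
N(−d₁) = 0.208599,  N(−d₂) = 0.314369
Put price V = K·e^{−rT}·N(−d₂) − S·N(−d₁) = 41.729189 − 34.235313 = 7.493876
Δ = −N(−d₁) = -0.208599

price = 7.493876
Δ = -0.208599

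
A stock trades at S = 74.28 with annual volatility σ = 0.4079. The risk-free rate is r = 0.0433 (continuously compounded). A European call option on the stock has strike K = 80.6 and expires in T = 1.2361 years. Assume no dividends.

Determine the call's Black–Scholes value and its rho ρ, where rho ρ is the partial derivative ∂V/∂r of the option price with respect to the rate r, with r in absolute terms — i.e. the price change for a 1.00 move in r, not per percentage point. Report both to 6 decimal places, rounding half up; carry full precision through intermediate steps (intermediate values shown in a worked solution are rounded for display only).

price = 12.480505
ρ = 36.487926

σ√T = 0.4079·√1.2361 = 0.453503
d₁ = (ln(S/K) + (r+σ²/2)T) / (σ√T) = (ln(74.28/80.6) + (0.0433+0.4079²/2)·1.2361) / 0.453503 = (-0.081657 + 0.156356) / 0.453503 = 0.164715
d₂ = d₁ − σ√T = 0.164715 − 0.453503 = -0.288788
e^{−rT} = e^{−0.0433·1.2361} = 0.947884
N(d₁) = 0.565416,  N(d₂) = 0.386372
Call price V = S·N(d₁) − K·e^{−rT}·N(d₂) = 41.999093 − 29.518588 = 12.480505
ρ = K·T·e^{−rT}·N(d₂) = 36.487926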